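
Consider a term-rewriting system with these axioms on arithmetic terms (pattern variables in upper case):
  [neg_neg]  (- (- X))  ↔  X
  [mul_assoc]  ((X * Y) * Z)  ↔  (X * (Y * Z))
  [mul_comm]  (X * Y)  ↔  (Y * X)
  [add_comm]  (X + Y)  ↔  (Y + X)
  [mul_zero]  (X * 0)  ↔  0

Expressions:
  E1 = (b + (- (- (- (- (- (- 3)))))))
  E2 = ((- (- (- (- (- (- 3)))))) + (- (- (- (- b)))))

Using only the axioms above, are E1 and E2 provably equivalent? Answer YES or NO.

YES

step 1: neg_neg (→) rewrites (- (- (- 3))) into (- 3), now (b + (- (- (- (- 3)))))
step 2: neg_neg (→) rewrites (- (- (- (- 3)))) into (- (- 3)), now (b + (- (- 3)))
step 3: neg_neg (←) rewrites b into (- (- b)), now ((- (- b)) + (- (- 3)))
step 4: neg_neg (←) rewrites (- 3) into (- (- (- 3))), now ((- (- b)) + (- (- (- (- 3)))))
step 5: neg_neg (←) rewrites (- (- b)) into (- (- (- (- b)))), now ((- (- (- (- b)))) + (- (- (- (- 3)))))
step 6: add_comm (→) rewrites ((- (- (- (- b)))) + (- (- (- (- 3))))) into ((- (- (- (- 3)))) + (- (- (- (- b)))))
step 7: neg_neg (←) rewrites (- (- (- (- 3)))) into (- (- (- (- (- (- 3)))))), which is E2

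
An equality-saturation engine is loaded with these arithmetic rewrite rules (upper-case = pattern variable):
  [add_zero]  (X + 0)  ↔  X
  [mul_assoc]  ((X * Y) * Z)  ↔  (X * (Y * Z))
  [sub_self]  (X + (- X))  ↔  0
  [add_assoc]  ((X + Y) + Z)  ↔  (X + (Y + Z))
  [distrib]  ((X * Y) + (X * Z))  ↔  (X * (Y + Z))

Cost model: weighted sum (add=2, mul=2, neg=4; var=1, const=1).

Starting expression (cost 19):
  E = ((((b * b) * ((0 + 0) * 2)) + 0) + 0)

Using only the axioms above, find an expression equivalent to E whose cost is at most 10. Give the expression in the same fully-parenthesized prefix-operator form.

((b * b) * (0 * 2))   [cost 10]

(1) ((((b * b) * ((0 + 0) * 2)) + 0) + 0)  =[add_zero →]=  (((b * b) * ((0 + 0) * 2)) + 0)
(2) (0 + 0)  =[add_zero →]=  0    ⊢ (((b * b) * (0 * 2)) + 0)
(3) (((b * b) * (0 * 2)) + 0)  =[add_zero →]=  ((b * b) * (0 * 2))    ⊢ cost 10, within 10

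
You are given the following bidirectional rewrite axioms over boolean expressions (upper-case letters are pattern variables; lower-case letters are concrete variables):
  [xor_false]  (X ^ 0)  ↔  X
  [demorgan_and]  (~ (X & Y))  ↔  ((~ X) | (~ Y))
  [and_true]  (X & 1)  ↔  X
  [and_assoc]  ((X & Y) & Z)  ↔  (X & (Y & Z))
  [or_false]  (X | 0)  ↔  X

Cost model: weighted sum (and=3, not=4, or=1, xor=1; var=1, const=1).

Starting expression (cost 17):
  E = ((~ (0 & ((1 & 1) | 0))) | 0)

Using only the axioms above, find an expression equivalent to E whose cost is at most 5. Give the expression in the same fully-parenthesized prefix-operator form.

(1) ((1 & 1) | 0)  =[or_false →]=  (1 & 1)    ⊢ ((~ (0 & (1 & 1))) | 0)
(2) ((~ (0 & (1 & 1))) | 0)  =[or_false →]=  (~ (0 & (1 & 1)))
(3) (1 & 1)  =[and_true →]=  1    ⊢ (~ (0 & 1))
(4) (0 & 1)  =[and_true →]=  0    ⊢ cost 5, within 5

(~ 0)   [cost 5]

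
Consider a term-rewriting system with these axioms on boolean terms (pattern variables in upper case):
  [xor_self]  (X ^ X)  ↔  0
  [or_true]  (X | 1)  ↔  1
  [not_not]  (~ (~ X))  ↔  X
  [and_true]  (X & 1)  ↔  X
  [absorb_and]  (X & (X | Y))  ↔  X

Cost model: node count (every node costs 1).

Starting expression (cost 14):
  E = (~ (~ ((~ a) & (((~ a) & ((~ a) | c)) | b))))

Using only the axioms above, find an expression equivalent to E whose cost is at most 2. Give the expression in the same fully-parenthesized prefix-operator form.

(~ a)   [cost 2]

(1) ((~ a) & ((~ a) | c))  =[absorb_and →]=  (~ a)    ⊢ (~ (~ ((~ a) & ((~ a) | b))))
(2) ((~ a) & ((~ a) | b))  =[absorb_and →]=  (~ a)    ⊢ (~ (~ (~ a)))
(3) (~ (~ (~ a)))  =[not_not →]=  (~ a)    ⊢ cost 2, within 2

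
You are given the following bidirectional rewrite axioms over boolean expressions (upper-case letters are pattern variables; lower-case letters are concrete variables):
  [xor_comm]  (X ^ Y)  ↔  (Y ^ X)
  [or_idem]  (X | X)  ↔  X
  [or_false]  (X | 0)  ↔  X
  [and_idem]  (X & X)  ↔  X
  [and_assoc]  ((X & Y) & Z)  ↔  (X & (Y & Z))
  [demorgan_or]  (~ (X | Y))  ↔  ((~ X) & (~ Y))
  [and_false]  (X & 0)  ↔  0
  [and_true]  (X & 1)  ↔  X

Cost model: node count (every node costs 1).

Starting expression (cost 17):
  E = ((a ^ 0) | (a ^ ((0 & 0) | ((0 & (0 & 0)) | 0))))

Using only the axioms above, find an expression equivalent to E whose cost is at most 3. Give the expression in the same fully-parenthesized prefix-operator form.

step 1: or_false (→) rewrites ((0 & (0 & 0)) | 0) into (0 & (0 & 0)), now ((a ^ 0) | (a ^ ((0 & 0) | (0 & (0 & 0)))))
step 2: and_idem (→) rewrites (0 & 0) into 0, now ((a ^ 0) | (a ^ ((0 & 0) | (0 & 0))))
step 3: or_idem (→) rewrites ((0 & 0) | (0 & 0)) into (0 & 0), now ((a ^ 0) | (a ^ (0 & 0)))
step 4: and_idem (→) rewrites (0 & 0) into 0, now ((a ^ 0) | (a ^ 0))
step 5: or_idem (→) rewrites ((a ^ 0) | (a ^ 0)) into (a ^ 0), reaching cost 3 (bound 3)

(a ^ 0)   [cost 3]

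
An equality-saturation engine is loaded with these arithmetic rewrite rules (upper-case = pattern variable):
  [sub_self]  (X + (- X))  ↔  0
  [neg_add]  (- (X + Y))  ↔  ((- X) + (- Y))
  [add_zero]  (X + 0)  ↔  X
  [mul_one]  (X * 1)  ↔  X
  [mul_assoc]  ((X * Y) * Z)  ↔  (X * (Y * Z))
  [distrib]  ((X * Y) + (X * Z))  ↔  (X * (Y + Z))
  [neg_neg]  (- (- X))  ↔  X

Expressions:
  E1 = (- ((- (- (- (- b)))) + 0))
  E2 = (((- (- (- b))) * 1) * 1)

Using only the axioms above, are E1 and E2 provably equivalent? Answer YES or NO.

YES

1. [neg_neg →] (- (- b))  →  b;  E1 = (- ((- (- b)) + 0))
2. [add_zero →] ((- (- b)) + 0)  →  (- (- b));  E1 = (- (- (- b)))
3. [neg_neg →] (- (- (- b)))  →  (- b)
4. [mul_one ←] (- b)  →  ((- b) * 1)
5. [neg_neg ←] b  →  (- (- b));  E1 = ((- (- (- b))) * 1)
6. [mul_one ←] ((- (- (- b))) * 1)  →  (((- (- (- b))) * 1) * 1);  this is E2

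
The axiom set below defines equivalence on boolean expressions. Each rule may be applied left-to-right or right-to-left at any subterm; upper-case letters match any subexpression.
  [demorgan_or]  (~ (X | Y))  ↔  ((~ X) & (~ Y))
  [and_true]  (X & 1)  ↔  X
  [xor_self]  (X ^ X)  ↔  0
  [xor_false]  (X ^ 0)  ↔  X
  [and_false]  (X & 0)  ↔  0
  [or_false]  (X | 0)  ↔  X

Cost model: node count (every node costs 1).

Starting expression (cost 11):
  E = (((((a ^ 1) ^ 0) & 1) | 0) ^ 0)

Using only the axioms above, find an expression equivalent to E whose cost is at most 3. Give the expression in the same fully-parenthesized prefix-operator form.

step 1: or_false (→) rewrites ((((a ^ 1) ^ 0) & 1) | 0) into (((a ^ 1) ^ 0) & 1), now ((((a ^ 1) ^ 0) & 1) ^ 0)
step 2: and_true (→) rewrites (((a ^ 1) ^ 0) & 1) into ((a ^ 1) ^ 0), now (((a ^ 1) ^ 0) ^ 0)
step 3: xor_false (→) rewrites ((a ^ 1) ^ 0) into (a ^ 1), now ((a ^ 1) ^ 0)
step 4: xor_false (→) rewrites ((a ^ 1) ^ 0) into (a ^ 1), reaching cost 3 (bound 3)

(a ^ 1)   [cost 3]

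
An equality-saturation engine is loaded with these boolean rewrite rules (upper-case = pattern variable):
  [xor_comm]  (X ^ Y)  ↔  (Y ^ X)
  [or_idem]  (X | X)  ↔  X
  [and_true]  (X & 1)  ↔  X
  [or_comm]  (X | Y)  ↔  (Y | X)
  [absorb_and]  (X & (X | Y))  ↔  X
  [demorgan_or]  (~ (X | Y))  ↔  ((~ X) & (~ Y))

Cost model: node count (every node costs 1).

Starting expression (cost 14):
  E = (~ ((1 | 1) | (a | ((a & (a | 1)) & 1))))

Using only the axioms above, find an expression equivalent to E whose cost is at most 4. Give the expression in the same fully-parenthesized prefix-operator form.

(~ (1 | a))   [cost 4]

1. [absorb_and →] (a & (a | 1))  →  a;  E = (~ ((1 | 1) | (a | (a & 1))))
2. [and_true →] (a & 1)  →  a;  E = (~ ((1 | 1) | (a | a)))
3. [or_idem →] (a | a)  →  a;  E = (~ ((1 | 1) | a))
4. [or_idem →] (1 | 1)  →  1;  cost 4 ≤ 4, done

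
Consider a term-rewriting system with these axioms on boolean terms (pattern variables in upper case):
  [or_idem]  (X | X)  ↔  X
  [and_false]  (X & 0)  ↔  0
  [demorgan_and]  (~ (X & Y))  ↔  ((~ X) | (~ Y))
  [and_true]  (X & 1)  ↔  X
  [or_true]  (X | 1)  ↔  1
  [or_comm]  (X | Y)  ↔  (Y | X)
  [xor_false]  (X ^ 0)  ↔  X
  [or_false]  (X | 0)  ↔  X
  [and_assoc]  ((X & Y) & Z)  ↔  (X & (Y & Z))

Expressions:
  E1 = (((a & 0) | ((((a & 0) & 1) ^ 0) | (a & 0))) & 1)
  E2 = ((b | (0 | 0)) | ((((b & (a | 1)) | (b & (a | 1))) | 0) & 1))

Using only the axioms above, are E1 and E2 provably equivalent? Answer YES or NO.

NO

The axioms are sound identities: if E1 ↔* E2 then E1 and E2 evaluate identically under any assignment.
Under a=0, b=1: E1 evaluates to 0, E2 to 1. Distinct ⇒ no rewrite sequence connects them.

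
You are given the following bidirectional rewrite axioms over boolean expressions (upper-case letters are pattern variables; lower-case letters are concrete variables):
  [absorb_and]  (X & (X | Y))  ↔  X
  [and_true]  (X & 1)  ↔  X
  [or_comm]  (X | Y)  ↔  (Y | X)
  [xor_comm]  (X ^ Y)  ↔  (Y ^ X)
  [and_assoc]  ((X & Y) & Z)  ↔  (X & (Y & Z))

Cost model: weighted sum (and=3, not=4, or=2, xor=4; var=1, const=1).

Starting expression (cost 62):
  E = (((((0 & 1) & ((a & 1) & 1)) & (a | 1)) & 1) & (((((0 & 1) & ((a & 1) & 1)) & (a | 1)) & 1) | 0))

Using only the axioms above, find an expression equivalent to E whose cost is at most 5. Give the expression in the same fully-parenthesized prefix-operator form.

(0 & a)   [cost 5]

(1) (((((0 & 1) & ((a & 1) & 1)) & (a | 1)) & 1) & (((((0 & 1) & ((a & 1) & 1)) & (a | 1)) & 1) | 0))  =[absorb_and →]=  ((((0 & 1) & ((a & 1) & 1)) & (a | 1)) & 1)
(2) ((((0 & 1) & ((a & 1) & 1)) & (a | 1)) & 1)  =[and_true →]=  (((0 & 1) & ((a & 1) & 1)) & (a | 1))
(3) (a & 1)  =[and_true →]=  a    ⊢ (((0 & 1) & (a & 1)) & (a | 1))
(4) (0 & 1)  =[and_true →]=  0    ⊢ ((0 & (a & 1)) & (a | 1))
(5) ((0 & (a & 1)) & (a | 1))  =[and_assoc →]=  (0 & ((a & 1) & (a | 1)))
(6) (a & 1)  =[and_true →]=  a    ⊢ (0 & (a & (a | 1)))
(7) (a & (a | 1))  =[absorb_and →]=  a    ⊢ cost 5, within 5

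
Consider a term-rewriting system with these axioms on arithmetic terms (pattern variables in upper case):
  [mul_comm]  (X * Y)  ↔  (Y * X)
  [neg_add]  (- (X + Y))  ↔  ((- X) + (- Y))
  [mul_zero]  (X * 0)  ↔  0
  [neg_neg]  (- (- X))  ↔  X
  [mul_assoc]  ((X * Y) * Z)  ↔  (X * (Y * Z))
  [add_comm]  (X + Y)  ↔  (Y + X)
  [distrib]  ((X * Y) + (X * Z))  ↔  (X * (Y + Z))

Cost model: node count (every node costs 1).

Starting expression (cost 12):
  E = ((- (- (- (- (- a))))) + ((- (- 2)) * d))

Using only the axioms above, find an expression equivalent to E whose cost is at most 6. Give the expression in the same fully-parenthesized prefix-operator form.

(1) (- (- a))  =[neg_neg →]=  a    ⊢ ((- (- (- a))) + ((- (- 2)) * d))
(2) (- (- (- a)))  =[neg_neg →]=  (- a)    ⊢ ((- a) + ((- (- 2)) * d))
(3) (- (- 2))  =[neg_neg →]=  2    ⊢ cost 6, within 6

((- a) + (2 * d))   [cost 6]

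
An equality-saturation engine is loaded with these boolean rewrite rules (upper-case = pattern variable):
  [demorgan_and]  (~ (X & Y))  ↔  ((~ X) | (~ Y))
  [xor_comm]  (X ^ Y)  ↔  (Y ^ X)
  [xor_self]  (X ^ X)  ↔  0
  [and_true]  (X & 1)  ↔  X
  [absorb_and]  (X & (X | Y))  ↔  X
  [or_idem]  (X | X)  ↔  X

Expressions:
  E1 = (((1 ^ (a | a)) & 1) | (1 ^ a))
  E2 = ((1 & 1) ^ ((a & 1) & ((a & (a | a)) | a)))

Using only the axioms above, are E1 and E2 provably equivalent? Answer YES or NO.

YES

(1) ((1 ^ (a | a)) & 1)  =[and_true →]=  (1 ^ (a | a))    ⊢ ((1 ^ (a | a)) | (1 ^ a))
(2) (a | a)  =[or_idem →]=  a    ⊢ ((1 ^ a) | (1 ^ a))
(3) ((1 ^ a) | (1 ^ a))  =[or_idem →]=  (1 ^ a)
(4) a  =[absorb_and ←]=  (a & (a | a))    ⊢ (1 ^ (a & (a | a)))
(5) 1  =[and_true ←]=  (1 & 1)    ⊢ ((1 & 1) ^ (a & (a | a)))
(6) a  =[and_true ←]=  (a & 1)    ⊢ ((1 & 1) ^ ((a & 1) & (a | a)))
(7) a  =[absorb_and ←]=  (a & (a | a))    ⊢ E2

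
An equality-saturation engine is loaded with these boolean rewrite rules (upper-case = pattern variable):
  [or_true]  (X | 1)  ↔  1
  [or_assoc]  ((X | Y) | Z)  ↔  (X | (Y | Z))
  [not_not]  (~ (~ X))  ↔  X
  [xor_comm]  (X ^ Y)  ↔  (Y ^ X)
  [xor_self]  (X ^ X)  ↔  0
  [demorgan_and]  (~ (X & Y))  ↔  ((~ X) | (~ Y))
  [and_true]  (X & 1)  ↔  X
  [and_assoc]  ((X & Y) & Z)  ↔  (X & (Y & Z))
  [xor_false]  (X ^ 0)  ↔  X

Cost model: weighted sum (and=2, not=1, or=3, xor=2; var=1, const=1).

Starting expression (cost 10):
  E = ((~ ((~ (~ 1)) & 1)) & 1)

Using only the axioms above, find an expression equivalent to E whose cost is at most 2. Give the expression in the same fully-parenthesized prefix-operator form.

step 1: and_true (→) rewrites ((~ ((~ (~ 1)) & 1)) & 1) into (~ ((~ (~ 1)) & 1))
step 2: and_true (→) rewrites ((~ (~ 1)) & 1) into (~ (~ 1)), now (~ (~ (~ 1)))
step 3: not_not (→) rewrites (~ (~ 1)) into 1, reaching cost 2 (bound 2)

(~ 1)   [cost 2]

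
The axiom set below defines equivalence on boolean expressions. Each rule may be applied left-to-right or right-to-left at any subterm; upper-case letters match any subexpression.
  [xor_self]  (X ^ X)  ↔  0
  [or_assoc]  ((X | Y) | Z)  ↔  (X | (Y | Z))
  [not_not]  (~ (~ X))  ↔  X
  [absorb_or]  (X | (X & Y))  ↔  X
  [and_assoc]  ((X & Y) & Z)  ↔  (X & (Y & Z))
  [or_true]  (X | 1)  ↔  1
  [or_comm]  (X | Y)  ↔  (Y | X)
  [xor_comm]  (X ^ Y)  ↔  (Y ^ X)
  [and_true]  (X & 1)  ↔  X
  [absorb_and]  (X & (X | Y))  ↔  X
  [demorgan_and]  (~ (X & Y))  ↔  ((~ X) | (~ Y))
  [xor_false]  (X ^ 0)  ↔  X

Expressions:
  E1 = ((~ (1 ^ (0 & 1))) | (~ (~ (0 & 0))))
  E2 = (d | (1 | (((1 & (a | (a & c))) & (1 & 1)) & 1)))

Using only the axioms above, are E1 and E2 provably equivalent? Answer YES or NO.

NO

All listed rules preserve value, hence provable equivalence implies equal values everywhere; look for a separating assignment.
a=0, c=0, d=0 gives E1 ↦ 0, E2 ↦ 1; values differ ⇒ not provably equivalent.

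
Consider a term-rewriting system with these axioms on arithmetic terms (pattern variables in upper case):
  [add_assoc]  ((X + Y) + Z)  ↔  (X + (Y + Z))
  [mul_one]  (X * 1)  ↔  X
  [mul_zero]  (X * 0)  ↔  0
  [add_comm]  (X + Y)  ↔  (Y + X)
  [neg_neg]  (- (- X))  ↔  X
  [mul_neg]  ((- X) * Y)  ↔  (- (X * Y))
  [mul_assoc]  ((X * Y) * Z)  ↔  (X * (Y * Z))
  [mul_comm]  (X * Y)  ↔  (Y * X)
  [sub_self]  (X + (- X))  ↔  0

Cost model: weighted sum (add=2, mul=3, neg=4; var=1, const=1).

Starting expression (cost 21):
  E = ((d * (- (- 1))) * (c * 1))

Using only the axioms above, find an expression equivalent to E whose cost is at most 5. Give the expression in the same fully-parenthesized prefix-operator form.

(1) (- (- 1))  =[neg_neg →]=  1    ⊢ ((d * 1) * (c * 1))
(2) (d * 1)  =[mul_one →]=  d    ⊢ (d * (c * 1))
(3) (c * 1)  =[mul_one →]=  c    ⊢ cost 5, within 5

(d * c)   [cost 5]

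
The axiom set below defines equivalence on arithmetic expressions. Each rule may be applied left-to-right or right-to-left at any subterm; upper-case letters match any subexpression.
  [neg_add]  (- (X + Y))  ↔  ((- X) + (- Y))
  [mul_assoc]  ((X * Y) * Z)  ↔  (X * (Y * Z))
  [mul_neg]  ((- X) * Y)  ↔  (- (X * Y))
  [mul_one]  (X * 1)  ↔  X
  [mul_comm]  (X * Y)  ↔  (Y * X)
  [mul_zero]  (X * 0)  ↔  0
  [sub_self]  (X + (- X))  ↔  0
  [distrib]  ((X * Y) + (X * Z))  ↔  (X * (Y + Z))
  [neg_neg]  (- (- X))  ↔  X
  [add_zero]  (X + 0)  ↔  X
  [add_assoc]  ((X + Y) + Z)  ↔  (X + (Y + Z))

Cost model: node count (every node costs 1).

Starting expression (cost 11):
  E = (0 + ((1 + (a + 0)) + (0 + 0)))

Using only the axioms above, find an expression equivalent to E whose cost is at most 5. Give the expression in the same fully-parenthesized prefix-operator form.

(0 + (1 + a))   [cost 5]

(1) (0 + 0)  =[add_zero →]=  0    ⊢ (0 + ((1 + (a + 0)) + 0))
(2) (a + 0)  =[add_zero →]=  a    ⊢ (0 + ((1 + a) + 0))
(3) ((1 + a) + 0)  =[add_zero →]=  (1 + a)    ⊢ cost 5, within 5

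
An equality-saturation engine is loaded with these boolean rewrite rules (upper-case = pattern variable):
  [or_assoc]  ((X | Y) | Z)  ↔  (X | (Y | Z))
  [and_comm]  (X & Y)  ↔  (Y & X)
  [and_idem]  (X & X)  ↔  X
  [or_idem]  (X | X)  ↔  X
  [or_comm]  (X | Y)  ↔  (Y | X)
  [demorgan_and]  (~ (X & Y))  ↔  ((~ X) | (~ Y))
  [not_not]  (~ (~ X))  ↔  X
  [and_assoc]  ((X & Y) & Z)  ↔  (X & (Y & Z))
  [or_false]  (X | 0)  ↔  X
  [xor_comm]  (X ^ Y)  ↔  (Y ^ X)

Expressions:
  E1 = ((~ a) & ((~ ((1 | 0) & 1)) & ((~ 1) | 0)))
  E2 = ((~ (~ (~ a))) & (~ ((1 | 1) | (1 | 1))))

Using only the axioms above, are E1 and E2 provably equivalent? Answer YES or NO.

1. [or_false →] (1 | 0)  →  1;  E1 = ((~ a) & ((~ (1 & 1)) & ((~ 1) | 0)))
2. [or_false →] ((~ 1) | 0)  →  (~ 1);  E1 = ((~ a) & ((~ (1 & 1)) & (~ 1)))
3. [and_idem →] (1 & 1)  →  1;  E1 = ((~ a) & ((~ 1) & (~ 1)))
4. [and_idem →] ((~ 1) & (~ 1))  →  (~ 1);  E1 = ((~ a) & (~ 1))
5. [or_idem ←] 1  →  (1 | 1);  E1 = ((~ a) & (~ (1 | 1)))
6. [or_idem ←] (1 | 1)  →  ((1 | 1) | (1 | 1));  E1 = ((~ a) & (~ ((1 | 1) | (1 | 1))))
7. [not_not ←] a  →  (~ (~ a));  this is E2

YES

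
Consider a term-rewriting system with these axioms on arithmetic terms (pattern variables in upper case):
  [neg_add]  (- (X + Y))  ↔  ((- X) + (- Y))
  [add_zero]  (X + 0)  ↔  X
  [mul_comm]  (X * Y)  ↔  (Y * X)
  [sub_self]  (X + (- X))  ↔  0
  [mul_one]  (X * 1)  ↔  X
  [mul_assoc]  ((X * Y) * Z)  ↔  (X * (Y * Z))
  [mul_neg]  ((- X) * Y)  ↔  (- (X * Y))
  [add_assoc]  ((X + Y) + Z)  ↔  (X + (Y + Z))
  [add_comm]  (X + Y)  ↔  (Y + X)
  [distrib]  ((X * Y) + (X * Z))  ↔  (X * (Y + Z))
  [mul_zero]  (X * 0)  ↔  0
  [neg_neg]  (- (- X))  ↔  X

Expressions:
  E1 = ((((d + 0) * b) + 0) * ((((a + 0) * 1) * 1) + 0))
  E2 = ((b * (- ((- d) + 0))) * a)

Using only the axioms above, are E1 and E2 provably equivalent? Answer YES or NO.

step 1: mul_one (→) rewrites (((a + 0) * 1) * 1) into ((a + 0) * 1), now ((((d + 0) * b) + 0) * (((a + 0) * 1) + 0))
step 2: add_zero (→) rewrites (d + 0) into d, now (((d * b) + 0) * (((a + 0) * 1) + 0))
step 3: mul_one (→) rewrites ((a + 0) * 1) into (a + 0), now (((d * b) + 0) * ((a + 0) + 0))
step 4: add_zero (→) rewrites ((d * b) + 0) into (d * b), now ((d * b) * ((a + 0) + 0))
step 5: add_zero (→) rewrites ((a + 0) + 0) into (a + 0), now ((d * b) * (a + 0))
step 6: add_zero (→) rewrites (a + 0) into a, now ((d * b) * a)
step 7: mul_comm (→) rewrites (d * b) into (b * d), now ((b * d) * a)
step 8: neg_neg (←) rewrites d into (- (- d)), now ((b * (- (- d))) * a)
step 9: add_zero (←) rewrites (- d) into ((- d) + 0), which is E2

YES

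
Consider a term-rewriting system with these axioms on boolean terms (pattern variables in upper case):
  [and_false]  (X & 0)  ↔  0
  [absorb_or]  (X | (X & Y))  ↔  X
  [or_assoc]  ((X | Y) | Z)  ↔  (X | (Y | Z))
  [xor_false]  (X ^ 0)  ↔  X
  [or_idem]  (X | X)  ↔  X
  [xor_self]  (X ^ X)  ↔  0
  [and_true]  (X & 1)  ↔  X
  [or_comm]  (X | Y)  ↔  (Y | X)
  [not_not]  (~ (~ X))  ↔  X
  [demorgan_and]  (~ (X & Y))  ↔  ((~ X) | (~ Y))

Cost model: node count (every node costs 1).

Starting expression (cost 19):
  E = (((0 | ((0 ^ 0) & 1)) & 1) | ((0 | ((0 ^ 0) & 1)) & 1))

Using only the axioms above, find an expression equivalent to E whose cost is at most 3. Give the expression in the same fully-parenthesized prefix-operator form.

(0 | 0)   [cost 3]

1. [or_idem →] (((0 | ((0 ^ 0) & 1)) & 1) | ((0 | ((0 ^ 0) & 1)) & 1))  →  ((0 | ((0 ^ 0) & 1)) & 1)
2. [xor_false →] (0 ^ 0)  →  0;  E = ((0 | (0 & 1)) & 1)
3. [and_true →] (0 & 1)  →  0;  E = ((0 | 0) & 1)
4. [and_true →] ((0 | 0) & 1)  →  (0 | 0);  cost 3 ≤ 3, done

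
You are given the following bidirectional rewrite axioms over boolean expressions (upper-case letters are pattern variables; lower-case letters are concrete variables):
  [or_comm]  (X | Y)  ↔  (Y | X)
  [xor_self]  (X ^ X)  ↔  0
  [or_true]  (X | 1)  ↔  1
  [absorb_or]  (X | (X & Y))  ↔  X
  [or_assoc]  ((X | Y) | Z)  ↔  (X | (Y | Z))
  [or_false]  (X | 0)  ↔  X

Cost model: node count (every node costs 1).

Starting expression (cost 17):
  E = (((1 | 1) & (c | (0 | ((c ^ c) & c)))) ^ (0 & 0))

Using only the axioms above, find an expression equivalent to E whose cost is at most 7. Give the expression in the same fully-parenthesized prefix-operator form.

step 1: xor_self (→) rewrites (c ^ c) into 0, now (((1 | 1) & (c | (0 | (0 & c)))) ^ (0 & 0))
step 2: absorb_or (→) rewrites (0 | (0 & c)) into 0, now (((1 | 1) & (c | 0)) ^ (0 & 0))
step 3: or_true (→) rewrites (1 | 1) into 1, now ((1 & (c | 0)) ^ (0 & 0))
step 4: or_false (→) rewrites (c | 0) into c, reaching cost 7 (bound 7)

((1 & c) ^ (0 & 0))   [cost 7]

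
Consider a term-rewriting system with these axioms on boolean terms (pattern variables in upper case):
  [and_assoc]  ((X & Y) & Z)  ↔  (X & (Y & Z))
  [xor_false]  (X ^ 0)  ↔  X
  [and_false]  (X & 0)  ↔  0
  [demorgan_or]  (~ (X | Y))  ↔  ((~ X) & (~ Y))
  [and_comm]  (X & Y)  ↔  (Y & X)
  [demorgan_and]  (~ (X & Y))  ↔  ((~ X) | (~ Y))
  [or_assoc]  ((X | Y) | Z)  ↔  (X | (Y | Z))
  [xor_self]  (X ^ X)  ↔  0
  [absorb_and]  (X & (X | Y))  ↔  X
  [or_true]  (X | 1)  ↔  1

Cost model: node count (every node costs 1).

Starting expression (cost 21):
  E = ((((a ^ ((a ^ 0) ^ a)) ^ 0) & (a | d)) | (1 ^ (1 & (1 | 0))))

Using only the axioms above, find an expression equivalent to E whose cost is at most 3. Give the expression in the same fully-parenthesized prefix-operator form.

(a | 0)   [cost 3]

1. [xor_false →] (a ^ 0)  →  a;  E = ((((a ^ (a ^ a)) ^ 0) & (a | d)) | (1 ^ (1 & (1 | 0))))
2. [absorb_and →] (1 & (1 | 0))  →  1;  E = ((((a ^ (a ^ a)) ^ 0) & (a | d)) | (1 ^ 1))
3. [xor_self →] (a ^ a)  →  0;  E = ((((a ^ 0) ^ 0) & (a | d)) | (1 ^ 1))
4. [xor_false →] ((a ^ 0) ^ 0)  →  (a ^ 0);  E = (((a ^ 0) & (a | d)) | (1 ^ 1))
5. [xor_false →] (a ^ 0)  →  a;  E = ((a & (a | d)) | (1 ^ 1))
6. [xor_self →] (1 ^ 1)  →  0;  E = ((a & (a | d)) | 0)
7. [absorb_and →] (a & (a | d))  →  a;  cost 3 ≤ 3, done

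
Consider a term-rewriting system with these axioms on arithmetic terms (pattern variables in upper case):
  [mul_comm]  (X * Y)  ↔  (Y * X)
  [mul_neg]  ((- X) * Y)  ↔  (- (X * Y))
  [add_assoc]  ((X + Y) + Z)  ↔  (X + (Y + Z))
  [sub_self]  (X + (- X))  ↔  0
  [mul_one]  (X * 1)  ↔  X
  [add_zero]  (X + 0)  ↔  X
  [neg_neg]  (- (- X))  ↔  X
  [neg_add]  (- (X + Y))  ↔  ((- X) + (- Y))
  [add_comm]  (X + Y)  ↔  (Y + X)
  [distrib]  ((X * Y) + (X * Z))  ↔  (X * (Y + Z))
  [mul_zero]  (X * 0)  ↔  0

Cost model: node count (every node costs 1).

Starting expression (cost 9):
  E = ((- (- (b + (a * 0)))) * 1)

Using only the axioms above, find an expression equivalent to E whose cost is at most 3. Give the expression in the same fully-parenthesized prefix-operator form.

(- (- b))   [cost 3]

step 1: mul_one (→) rewrites ((- (- (b + (a * 0)))) * 1) into (- (- (b + (a * 0))))
step 2: mul_zero (→) rewrites (a * 0) into 0, now (- (- (b + 0)))
step 3: add_zero (→) rewrites (b + 0) into b, reaching cost 3 (bound 3)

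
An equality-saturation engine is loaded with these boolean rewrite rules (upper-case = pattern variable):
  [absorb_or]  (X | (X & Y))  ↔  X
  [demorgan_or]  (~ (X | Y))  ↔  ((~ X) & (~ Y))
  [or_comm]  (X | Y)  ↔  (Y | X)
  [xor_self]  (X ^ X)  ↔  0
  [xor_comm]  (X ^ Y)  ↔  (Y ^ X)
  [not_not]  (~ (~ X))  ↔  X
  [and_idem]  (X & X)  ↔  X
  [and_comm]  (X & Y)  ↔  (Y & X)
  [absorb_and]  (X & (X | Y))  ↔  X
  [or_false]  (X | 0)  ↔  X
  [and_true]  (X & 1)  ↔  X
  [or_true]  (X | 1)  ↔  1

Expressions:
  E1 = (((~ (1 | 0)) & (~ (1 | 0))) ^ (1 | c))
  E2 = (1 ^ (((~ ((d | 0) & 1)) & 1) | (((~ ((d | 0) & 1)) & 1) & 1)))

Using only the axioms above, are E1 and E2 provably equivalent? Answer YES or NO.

NO

All listed rules preserve value, hence provable equivalence implies equal values everywhere; look for a separating assignment.
c=0, d=0 gives E1 ↦ 1, E2 ↦ 0; values differ ⇒ not provably equivalent.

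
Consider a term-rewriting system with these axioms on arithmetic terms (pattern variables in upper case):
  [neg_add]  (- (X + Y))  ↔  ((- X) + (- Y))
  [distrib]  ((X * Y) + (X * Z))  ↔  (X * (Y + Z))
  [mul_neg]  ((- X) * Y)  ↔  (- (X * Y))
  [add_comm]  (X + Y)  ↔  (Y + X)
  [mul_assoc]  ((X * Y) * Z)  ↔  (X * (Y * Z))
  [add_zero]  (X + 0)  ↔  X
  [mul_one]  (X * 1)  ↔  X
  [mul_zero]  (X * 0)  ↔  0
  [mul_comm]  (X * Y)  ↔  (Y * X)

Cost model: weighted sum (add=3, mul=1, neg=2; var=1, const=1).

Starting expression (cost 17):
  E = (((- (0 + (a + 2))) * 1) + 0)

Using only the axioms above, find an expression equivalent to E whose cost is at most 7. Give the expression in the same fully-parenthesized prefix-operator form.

(- (a + 2))   [cost 7]

step 1: mul_one (→) rewrites ((- (0 + (a + 2))) * 1) into (- (0 + (a + 2))), now ((- (0 + (a + 2))) + 0)
step 2: add_comm (→) rewrites (0 + (a + 2)) into ((a + 2) + 0), now ((- ((a + 2) + 0)) + 0)
step 3: add_zero (→) rewrites ((a + 2) + 0) into (a + 2), now ((- (a + 2)) + 0)
step 4: add_zero (→) rewrites ((- (a + 2)) + 0) into (- (a + 2)), reaching cost 7 (bound 7)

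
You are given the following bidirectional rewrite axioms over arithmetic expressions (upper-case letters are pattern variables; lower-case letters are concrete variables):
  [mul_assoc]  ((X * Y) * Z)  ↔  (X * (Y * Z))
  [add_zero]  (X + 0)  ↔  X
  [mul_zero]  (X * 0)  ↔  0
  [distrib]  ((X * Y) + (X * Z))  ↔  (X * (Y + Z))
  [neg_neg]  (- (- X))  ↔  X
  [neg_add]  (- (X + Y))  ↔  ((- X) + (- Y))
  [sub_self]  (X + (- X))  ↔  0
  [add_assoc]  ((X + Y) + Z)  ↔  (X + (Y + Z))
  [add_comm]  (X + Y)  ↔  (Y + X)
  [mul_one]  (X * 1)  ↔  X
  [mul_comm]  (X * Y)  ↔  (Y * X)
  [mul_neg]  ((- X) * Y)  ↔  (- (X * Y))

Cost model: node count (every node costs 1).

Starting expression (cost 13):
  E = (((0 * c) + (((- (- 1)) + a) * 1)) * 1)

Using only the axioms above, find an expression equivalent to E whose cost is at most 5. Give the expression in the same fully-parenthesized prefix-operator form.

(0 + (1 + a))   [cost 5]

step 1: neg_neg (→) rewrites (- (- 1)) into 1, now (((0 * c) + ((1 + a) * 1)) * 1)
step 2: mul_comm (→) rewrites (0 * c) into (c * 0), now (((c * 0) + ((1 + a) * 1)) * 1)
step 3: mul_one (→) rewrites ((1 + a) * 1) into (1 + a), now (((c * 0) + (1 + a)) * 1)
step 4: mul_one (→) rewrites (((c * 0) + (1 + a)) * 1) into ((c * 0) + (1 + a))
step 5: mul_zero (→) rewrites (c * 0) into 0, reaching cost 5 (bound 5)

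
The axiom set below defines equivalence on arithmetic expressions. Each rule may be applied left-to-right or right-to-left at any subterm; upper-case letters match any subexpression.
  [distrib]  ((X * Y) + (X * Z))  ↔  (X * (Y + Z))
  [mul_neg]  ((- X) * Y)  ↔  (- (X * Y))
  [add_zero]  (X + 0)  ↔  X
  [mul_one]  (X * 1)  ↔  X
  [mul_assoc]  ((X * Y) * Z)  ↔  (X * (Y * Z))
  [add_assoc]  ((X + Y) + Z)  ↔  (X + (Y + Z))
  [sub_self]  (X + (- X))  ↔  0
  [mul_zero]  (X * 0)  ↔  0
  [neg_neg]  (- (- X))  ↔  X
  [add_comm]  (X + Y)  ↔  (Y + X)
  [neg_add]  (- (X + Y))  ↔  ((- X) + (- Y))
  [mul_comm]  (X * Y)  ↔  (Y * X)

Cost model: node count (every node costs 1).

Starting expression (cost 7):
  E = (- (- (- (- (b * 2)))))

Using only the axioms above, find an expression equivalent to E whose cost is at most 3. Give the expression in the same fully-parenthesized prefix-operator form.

(2 * b)   [cost 3]

1. [neg_neg →] (- (- (- (b * 2))))  →  (- (b * 2));  E = (- (- (b * 2)))
2. [mul_comm →] (b * 2)  →  (2 * b);  E = (- (- (2 * b)))
3. [neg_neg →] (- (- (2 * b)))  →  (2 * b);  cost 3 ≤ 3, done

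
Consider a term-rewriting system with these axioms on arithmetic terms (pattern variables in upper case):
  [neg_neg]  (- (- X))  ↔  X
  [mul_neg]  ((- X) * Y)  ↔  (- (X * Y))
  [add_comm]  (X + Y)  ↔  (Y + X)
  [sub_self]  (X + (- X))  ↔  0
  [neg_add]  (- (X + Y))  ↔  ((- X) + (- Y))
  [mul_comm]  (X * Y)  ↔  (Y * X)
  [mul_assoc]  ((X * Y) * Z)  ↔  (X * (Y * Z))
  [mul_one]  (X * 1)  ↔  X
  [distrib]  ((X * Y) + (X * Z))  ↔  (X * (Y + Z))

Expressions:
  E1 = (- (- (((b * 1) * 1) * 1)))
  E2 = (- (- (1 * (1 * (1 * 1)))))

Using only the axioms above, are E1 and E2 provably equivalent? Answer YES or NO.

NO

All listed rules preserve value, hence provable equivalence implies equal values everywhere; look for a separating assignment.
b=0 gives E1 ↦ 0, E2 ↦ 1; values differ ⇒ not provably equivalent.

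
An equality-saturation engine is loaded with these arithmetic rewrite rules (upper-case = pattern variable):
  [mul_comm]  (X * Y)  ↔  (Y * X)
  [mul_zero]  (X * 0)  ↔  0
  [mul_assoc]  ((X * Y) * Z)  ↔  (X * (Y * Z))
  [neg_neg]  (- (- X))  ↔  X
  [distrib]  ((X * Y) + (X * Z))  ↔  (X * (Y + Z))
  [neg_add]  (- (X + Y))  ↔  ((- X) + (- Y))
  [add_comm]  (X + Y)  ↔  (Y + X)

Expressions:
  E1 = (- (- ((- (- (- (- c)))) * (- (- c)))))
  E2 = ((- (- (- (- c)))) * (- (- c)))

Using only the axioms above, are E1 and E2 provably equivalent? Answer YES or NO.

step 1: neg_neg (→) rewrites (- (- ((- (- (- (- c)))) * (- (- c))))) into ((- (- (- (- c)))) * (- (- c))), which is E2

YES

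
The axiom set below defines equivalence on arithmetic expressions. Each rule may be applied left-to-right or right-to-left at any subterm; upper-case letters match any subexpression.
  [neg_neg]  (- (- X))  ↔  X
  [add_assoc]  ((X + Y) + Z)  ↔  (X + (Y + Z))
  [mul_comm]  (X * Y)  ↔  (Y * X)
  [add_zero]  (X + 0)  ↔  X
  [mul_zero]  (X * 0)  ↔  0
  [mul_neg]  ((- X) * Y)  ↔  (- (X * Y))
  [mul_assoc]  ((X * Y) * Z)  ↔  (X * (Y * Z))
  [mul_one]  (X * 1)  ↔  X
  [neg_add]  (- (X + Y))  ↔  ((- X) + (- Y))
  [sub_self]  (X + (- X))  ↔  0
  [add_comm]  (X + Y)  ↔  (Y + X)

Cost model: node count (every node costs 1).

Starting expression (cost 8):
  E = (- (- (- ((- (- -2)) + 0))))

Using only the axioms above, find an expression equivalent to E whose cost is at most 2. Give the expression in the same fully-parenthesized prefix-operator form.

step 1: neg_neg (→) rewrites (- (- ((- (- -2)) + 0))) into ((- (- -2)) + 0), now (- ((- (- -2)) + 0))
step 2: add_zero (→) rewrites ((- (- -2)) + 0) into (- (- -2)), now (- (- (- -2)))
step 3: neg_neg (→) rewrites (- (- (- -2))) into (- -2), reaching cost 2 (bound 2)

(- -2)   [cost 2]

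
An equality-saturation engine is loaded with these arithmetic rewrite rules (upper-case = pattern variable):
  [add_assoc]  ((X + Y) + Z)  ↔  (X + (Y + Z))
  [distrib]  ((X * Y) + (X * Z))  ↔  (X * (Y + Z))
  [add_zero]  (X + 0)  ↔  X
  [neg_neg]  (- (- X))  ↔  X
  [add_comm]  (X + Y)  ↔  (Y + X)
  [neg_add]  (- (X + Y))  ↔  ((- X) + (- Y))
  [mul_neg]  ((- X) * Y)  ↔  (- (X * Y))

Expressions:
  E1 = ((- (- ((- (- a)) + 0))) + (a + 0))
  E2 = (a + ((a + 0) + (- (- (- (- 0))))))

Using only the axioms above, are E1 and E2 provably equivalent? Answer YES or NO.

YES

(1) (- (- ((- (- a)) + 0)))  =[neg_neg →]=  ((- (- a)) + 0)    ⊢ (((- (- a)) + 0) + (a + 0))
(2) (- (- a))  =[neg_neg →]=  a    ⊢ ((a + 0) + (a + 0))
(3) (a + 0)  =[add_zero →]=  a    ⊢ (a + (a + 0))
(4) 0  =[neg_neg ←]=  (- (- 0))    ⊢ (a + (a + (- (- 0))))
(5) a  =[add_zero ←]=  (a + 0)    ⊢ (a + ((a + 0) + (- (- 0))))
(6) (- (- 0))  =[neg_neg ←]=  (- (- (- (- 0))))    ⊢ E2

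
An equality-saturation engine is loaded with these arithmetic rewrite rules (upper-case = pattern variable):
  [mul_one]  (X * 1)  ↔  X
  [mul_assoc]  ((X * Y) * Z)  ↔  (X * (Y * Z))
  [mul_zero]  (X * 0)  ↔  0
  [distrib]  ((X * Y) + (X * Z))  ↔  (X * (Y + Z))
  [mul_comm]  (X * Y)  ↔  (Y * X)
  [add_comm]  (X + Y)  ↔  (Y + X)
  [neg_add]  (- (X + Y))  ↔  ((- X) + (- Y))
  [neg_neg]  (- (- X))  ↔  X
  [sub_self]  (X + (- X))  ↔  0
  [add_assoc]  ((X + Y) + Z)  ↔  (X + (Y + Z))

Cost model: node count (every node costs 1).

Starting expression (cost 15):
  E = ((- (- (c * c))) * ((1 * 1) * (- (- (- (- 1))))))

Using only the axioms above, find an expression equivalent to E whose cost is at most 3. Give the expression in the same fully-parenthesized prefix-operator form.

(c * c)   [cost 3]

(1) (- (- (- (- 1))))  =[neg_neg →]=  (- (- 1))    ⊢ ((- (- (c * c))) * ((1 * 1) * (- (- 1))))
(2) (- (- 1))  =[neg_neg →]=  1    ⊢ ((- (- (c * c))) * ((1 * 1) * 1))
(3) (- (- (c * c)))  =[neg_neg →]=  (c * c)    ⊢ ((c * c) * ((1 * 1) * 1))
(4) ((1 * 1) * 1)  =[mul_one →]=  (1 * 1)    ⊢ ((c * c) * (1 * 1))
(5) (1 * 1)  =[mul_one →]=  1    ⊢ ((c * c) * 1)
(6) ((c * c) * 1)  =[mul_one →]=  (c * c)    ⊢ cost 3, within 3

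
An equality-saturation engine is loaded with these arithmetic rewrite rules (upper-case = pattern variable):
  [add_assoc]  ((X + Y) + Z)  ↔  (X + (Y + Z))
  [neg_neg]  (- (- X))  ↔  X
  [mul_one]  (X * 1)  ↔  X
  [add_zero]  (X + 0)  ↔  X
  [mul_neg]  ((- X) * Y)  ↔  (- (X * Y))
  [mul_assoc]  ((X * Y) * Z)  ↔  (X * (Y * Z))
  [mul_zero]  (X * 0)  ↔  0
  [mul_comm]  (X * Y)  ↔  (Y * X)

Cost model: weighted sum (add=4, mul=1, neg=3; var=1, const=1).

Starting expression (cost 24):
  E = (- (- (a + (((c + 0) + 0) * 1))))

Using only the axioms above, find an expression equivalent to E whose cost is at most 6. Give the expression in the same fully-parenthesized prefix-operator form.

step 1: add_zero (→) rewrites ((c + 0) + 0) into (c + 0), now (- (- (a + ((c + 0) * 1))))
step 2: mul_one (→) rewrites ((c + 0) * 1) into (c + 0), now (- (- (a + (c + 0))))
step 3: add_zero (→) rewrites (c + 0) into c, now (- (- (a + c)))
step 4: neg_neg (→) rewrites (- (- (a + c))) into (a + c), reaching cost 6 (bound 6)

(a + c)   [cost 6]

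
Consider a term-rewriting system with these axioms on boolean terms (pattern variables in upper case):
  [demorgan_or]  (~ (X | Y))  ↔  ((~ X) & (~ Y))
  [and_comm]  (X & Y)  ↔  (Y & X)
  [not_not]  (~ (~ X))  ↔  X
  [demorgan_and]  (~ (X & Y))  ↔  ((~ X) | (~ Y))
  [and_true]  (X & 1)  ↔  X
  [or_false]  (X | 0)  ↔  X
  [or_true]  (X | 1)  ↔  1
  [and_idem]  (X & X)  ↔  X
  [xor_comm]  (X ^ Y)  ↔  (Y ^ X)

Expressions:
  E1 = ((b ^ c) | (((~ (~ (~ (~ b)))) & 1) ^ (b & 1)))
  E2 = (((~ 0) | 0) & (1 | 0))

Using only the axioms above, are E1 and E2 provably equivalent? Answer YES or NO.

NO

The axioms are sound identities: if E1 ↔* E2 then E1 and E2 evaluate identically under any assignment.
Under b=0, c=0: E1 evaluates to 0, E2 to 1. Distinct ⇒ no rewrite sequence connects them.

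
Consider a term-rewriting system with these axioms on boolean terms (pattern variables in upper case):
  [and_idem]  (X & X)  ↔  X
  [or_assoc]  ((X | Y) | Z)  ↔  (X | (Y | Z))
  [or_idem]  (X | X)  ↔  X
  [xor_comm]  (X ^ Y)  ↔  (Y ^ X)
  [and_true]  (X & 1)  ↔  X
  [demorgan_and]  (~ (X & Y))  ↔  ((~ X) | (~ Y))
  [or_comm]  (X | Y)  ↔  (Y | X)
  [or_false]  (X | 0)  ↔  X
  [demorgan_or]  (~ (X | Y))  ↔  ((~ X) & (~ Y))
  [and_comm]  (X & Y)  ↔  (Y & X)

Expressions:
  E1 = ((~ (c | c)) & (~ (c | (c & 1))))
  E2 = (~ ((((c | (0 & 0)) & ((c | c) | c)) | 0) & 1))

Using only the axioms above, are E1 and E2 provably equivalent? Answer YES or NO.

YES

(1) (c & 1)  =[and_true →]=  c    ⊢ ((~ (c | c)) & (~ (c | c)))
(2) ((~ (c | c)) & (~ (c | c)))  =[and_idem →]=  (~ (c | c))
(3) (c | c)  =[or_idem →]=  c    ⊢ (~ c)
(4) c  =[and_idem ←]=  (c & c)    ⊢ (~ (c & c))
(5) c  =[or_idem ←]=  (c | c)    ⊢ (~ (c & (c | c)))
(6) c  =[or_false ←]=  (c | 0)    ⊢ (~ ((c | 0) & (c | c)))
(7) c  =[or_idem ←]=  (c | c)    ⊢ (~ ((c | 0) & ((c | c) | c)))
(8) ((c | 0) & ((c | c) | c))  =[and_true ←]=  (((c | 0) & ((c | c) | c)) & 1)    ⊢ (~ (((c | 0) & ((c | c) | c)) & 1))
(9) 0  =[and_idem ←]=  (0 & 0)    ⊢ (~ (((c | (0 & 0)) & ((c | c) | c)) & 1))
(10) ((c | (0 & 0)) & ((c | c) | c))  =[or_false ←]=  (((c | (0 & 0)) & ((c | c) | c)) | 0)    ⊢ E2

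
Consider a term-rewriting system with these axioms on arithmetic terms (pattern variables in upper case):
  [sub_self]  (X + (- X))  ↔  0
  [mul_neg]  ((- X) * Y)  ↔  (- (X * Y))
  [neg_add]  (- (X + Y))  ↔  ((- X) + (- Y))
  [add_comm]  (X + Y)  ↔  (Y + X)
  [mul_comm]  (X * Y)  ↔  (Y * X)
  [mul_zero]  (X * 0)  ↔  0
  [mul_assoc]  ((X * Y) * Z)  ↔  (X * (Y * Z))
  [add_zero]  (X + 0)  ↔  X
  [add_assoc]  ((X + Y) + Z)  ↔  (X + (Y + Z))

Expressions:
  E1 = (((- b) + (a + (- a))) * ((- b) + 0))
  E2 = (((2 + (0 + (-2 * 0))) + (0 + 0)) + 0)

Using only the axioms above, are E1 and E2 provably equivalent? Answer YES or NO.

Every axiom is a valid identity, so a rewrite proof would force E1 and E2 to agree under every assignment.
At a=0, b=0: E1 = 0 but E2 = 2; they differ, so no derivation exists.

NO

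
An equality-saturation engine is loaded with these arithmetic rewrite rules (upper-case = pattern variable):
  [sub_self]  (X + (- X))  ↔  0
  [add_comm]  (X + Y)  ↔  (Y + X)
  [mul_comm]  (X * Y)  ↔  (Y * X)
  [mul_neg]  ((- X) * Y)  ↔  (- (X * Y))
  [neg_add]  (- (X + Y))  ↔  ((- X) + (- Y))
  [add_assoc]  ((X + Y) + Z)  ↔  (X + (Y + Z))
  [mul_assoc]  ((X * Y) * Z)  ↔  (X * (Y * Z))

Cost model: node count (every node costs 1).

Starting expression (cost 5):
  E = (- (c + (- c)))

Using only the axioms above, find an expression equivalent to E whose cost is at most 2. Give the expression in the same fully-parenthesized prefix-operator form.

step 1: sub_self (→) rewrites (c + (- c)) into 0, reaching cost 2 (bound 2)

(- 0)   [cost 2]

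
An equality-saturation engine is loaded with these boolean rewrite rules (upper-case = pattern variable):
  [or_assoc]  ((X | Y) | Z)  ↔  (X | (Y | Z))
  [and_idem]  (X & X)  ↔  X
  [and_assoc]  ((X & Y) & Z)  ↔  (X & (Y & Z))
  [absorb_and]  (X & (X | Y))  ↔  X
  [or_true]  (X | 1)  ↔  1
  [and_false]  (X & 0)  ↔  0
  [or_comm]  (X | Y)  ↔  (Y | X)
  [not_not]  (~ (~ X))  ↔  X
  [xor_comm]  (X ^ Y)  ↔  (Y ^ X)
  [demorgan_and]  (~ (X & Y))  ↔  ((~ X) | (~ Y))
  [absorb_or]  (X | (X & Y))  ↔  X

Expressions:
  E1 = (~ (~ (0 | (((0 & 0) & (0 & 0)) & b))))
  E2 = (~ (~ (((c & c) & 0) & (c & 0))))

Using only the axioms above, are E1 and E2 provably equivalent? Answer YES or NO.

1. [and_idem →] ((0 & 0) & (0 & 0))  →  (0 & 0);  E1 = (~ (~ (0 | ((0 & 0) & b))))
2. [and_idem →] (0 & 0)  →  0;  E1 = (~ (~ (0 | (0 & b))))
3. [absorb_or →] (0 | (0 & b))  →  0;  E1 = (~ (~ 0))
4. [and_false ←] 0  →  (c & 0);  E1 = (~ (~ (c & 0)))
5. [and_idem ←] (c & 0)  →  ((c & 0) & (c & 0));  E1 = (~ (~ ((c & 0) & (c & 0))))
6. [and_idem ←] c  →  (c & c);  this is E2

YES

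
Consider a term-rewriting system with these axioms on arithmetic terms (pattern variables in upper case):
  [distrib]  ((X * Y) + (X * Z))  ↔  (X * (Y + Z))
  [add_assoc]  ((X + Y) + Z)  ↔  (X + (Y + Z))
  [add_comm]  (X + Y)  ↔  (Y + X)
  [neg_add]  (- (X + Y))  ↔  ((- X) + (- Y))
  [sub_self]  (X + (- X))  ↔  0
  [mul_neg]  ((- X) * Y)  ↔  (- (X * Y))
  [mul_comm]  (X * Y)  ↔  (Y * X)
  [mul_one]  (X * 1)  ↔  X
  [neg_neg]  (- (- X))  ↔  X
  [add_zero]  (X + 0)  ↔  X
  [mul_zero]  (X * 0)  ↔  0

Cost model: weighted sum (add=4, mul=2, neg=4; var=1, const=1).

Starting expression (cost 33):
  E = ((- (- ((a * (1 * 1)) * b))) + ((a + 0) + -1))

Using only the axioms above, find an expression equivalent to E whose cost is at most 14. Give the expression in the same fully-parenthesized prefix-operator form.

((a * b) + (a + -1))   [cost 14]

(1) (- (- ((a * (1 * 1)) * b)))  =[neg_neg →]=  ((a * (1 * 1)) * b)    ⊢ (((a * (1 * 1)) * b) + ((a + 0) + -1))
(2) (a + 0)  =[add_zero →]=  a    ⊢ (((a * (1 * 1)) * b) + (a + -1))
(3) (1 * 1)  =[mul_one →]=  1    ⊢ (((a * 1) * b) + (a + -1))
(4) (a * 1)  =[mul_one →]=  a    ⊢ cost 14, within 14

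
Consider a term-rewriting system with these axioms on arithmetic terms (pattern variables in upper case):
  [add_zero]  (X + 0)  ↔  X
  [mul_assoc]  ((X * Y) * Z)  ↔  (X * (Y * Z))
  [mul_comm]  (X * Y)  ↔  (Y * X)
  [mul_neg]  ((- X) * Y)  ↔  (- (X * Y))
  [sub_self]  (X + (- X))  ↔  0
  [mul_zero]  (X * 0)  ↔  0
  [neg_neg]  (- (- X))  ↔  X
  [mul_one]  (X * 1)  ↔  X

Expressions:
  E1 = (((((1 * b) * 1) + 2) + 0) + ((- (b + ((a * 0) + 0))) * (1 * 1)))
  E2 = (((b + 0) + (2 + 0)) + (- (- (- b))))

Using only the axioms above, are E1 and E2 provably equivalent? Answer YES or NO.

YES

step 1: add_zero (→) rewrites ((a * 0) + 0) into (a * 0), now (((((1 * b) * 1) + 2) + 0) + ((- (b + (a * 0))) * (1 * 1)))
step 2: mul_comm (→) rewrites (1 * b) into (b * 1), now (((((b * 1) * 1) + 2) + 0) + ((- (b + (a * 0))) * (1 * 1)))
step 3: mul_one (→) rewrites (b * 1) into b, now ((((b * 1) + 2) + 0) + ((- (b + (a * 0))) * (1 * 1)))
step 4: mul_zero (→) rewrites (a * 0) into 0, now ((((b * 1) + 2) + 0) + ((- (b + 0)) * (1 * 1)))
step 5: add_zero (→) rewrites (((b * 1) + 2) + 0) into ((b * 1) + 2), now (((b * 1) + 2) + ((- (b + 0)) * (1 * 1)))
step 6: add_zero (→) rewrites (b + 0) into b, now (((b * 1) + 2) + ((- b) * (1 * 1)))
step 7: mul_one (→) rewrites (1 * 1) into 1, now (((b * 1) + 2) + ((- b) * 1))
step 8: mul_one (→) rewrites ((- b) * 1) into (- b), now (((b * 1) + 2) + (- b))
step 9: mul_one (→) rewrites (b * 1) into b, now ((b + 2) + (- b))
step 10: neg_neg (←) rewrites b into (- (- b)), now ((b + 2) + (- (- (- b))))
step 11: add_zero (←) rewrites b into (b + 0), now (((b + 0) + 2) + (- (- (- b))))
step 12: add_zero (←) rewrites 2 into (2 + 0), which is E2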